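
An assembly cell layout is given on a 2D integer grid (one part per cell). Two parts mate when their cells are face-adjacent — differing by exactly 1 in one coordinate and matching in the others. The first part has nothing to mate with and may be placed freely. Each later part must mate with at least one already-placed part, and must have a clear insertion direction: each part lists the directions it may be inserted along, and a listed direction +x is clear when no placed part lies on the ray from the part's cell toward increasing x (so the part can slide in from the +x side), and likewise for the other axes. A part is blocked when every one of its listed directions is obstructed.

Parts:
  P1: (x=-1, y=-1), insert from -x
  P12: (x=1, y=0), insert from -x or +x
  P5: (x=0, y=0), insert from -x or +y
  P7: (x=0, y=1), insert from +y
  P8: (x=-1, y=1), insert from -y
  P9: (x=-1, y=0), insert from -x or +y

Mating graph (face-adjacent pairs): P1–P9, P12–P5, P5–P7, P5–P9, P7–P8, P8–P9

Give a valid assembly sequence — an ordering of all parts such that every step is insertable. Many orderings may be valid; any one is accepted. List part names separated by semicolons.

P7; P8; P5; P9; P1; P12

1. P7@(0, 1) [+y clear] — {P7}
2. P8@(-1, 1) [-y clear] — {P7, P8}
3. P5@(0, 0) [-x clear] — {P5, P7, P8}
4. P9@(-1, 0) [-x clear] — {P5, P7, P8, P9}
5. P1@(-1, -1) [-x clear] — {P1, P5, P7, P8, P9}
6. P12@(1, 0) [+x clear] — {P1, P12, P5, P7, P8, P9}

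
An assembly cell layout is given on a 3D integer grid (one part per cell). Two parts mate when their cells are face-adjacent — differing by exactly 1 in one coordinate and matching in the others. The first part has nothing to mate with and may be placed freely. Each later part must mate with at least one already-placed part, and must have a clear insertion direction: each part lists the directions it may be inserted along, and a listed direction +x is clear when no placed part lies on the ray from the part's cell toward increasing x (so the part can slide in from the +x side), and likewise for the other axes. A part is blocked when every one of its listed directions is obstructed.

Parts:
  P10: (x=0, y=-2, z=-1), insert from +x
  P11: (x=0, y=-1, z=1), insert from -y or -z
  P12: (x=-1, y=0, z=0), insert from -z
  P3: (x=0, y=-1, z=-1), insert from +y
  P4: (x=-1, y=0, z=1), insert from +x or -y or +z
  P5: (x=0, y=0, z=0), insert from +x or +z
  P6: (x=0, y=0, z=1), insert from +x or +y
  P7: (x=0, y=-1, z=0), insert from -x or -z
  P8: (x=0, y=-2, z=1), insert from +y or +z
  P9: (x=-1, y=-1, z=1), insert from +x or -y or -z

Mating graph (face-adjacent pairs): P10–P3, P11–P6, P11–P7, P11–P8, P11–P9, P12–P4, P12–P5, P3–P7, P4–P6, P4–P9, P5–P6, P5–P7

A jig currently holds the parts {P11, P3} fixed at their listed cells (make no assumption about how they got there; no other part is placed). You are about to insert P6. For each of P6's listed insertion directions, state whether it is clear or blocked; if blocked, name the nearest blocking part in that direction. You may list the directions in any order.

+x: ray from P6(0, 0, 1) has no placed part ⇒ clear
+y: ray from P6(0, 0, 1) has no placed part ⇒ clear

+x: clear; +y: clear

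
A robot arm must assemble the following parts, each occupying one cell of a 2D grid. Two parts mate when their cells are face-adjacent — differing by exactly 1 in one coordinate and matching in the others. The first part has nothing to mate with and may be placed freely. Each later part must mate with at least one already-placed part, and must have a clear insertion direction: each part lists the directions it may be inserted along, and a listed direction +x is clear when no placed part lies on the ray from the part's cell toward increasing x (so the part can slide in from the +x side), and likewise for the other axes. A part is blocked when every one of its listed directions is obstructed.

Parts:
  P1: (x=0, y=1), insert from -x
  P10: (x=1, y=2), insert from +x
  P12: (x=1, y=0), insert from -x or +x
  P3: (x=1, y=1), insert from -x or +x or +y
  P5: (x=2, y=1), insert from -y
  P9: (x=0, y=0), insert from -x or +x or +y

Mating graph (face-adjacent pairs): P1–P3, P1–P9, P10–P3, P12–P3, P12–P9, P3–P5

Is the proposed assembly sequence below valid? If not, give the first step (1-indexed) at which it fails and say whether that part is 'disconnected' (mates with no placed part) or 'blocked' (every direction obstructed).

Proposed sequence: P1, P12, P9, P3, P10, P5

1. P1@(0, 1) [-x clear] — {P1}
2. P12@(1, 0) — no placed neighbour ⇒ disconnected

Invalid at step 2 (disconnected)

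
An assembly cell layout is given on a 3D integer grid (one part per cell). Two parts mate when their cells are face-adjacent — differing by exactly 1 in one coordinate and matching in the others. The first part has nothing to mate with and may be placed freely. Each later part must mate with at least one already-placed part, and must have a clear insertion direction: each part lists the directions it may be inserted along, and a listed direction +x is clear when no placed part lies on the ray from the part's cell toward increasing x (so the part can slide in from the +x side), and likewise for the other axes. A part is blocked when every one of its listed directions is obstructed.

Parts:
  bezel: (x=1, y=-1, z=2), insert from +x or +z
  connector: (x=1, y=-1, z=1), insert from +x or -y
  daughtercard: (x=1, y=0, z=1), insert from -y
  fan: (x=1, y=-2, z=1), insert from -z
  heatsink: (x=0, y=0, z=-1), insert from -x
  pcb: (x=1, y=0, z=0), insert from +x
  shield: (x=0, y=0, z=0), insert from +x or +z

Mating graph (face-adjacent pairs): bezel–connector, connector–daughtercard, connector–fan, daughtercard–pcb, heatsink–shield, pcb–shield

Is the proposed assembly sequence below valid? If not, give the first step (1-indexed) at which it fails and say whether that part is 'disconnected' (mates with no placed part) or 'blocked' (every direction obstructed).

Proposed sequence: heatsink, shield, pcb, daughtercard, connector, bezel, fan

1. heatsink@(0, 0, -1) [-x clear] — {heatsink}
2. shield@(0, 0, 0) [+x clear] — {heatsink, shield}
3. pcb@(1, 0, 0) [+x clear] — {heatsink, pcb, shield}
4. daughtercard@(1, 0, 1) [-y clear] — {daughtercard, heatsink, pcb, shield}
5. connector@(1, -1, 1) [+x clear] — {connector, daughtercard, heatsink, pcb, shield}
6. bezel@(1, -1, 2) [+x clear] — {bezel, connector, daughtercard, heatsink, pcb, shield}
7. fan@(1, -2, 1) [-z clear] — {bezel, connector, daughtercard, fan, heatsink, pcb, shield}

Valid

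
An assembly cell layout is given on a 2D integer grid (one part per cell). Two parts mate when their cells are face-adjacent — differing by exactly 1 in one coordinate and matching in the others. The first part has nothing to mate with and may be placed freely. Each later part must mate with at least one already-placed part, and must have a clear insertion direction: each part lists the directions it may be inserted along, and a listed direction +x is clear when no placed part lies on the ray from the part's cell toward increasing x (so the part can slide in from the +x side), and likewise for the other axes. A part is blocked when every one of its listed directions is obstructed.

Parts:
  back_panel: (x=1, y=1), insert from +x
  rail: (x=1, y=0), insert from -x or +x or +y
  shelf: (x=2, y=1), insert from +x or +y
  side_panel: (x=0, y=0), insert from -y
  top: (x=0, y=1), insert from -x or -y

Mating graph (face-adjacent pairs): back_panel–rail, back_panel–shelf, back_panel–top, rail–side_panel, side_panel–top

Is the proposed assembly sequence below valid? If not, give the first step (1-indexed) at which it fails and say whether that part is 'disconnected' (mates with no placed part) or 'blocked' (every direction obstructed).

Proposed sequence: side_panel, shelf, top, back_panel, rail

Invalid at step 2 (disconnected)

1. side_panel@(0, 0) [-y clear] — {side_panel}
2. shelf@(2, 1) — no placed neighbour ⇒ disconnected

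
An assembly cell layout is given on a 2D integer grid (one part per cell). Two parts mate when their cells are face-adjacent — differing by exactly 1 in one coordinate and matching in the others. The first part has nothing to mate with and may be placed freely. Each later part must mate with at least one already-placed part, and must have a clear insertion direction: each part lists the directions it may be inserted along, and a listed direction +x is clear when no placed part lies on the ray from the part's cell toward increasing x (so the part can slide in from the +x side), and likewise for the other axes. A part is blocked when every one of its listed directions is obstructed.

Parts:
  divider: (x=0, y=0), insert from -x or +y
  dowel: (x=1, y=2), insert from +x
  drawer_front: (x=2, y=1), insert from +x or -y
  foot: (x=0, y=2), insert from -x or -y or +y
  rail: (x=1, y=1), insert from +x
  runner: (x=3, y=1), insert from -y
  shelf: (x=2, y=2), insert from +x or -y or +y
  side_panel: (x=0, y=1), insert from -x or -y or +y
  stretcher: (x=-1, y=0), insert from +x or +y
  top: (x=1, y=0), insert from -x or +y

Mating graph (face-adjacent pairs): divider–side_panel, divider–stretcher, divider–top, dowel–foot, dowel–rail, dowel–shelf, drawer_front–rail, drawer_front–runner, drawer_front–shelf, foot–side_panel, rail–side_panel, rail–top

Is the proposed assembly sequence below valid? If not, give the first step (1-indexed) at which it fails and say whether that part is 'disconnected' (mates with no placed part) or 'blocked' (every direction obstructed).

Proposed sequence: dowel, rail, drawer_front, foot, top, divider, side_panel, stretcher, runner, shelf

1. dowel@(1, 2) [+x clear] — {dowel}
2. rail@(1, 1) [+x clear] — {dowel, rail}
3. drawer_front@(2, 1) [+x clear] — {dowel, drawer_front, rail}
4. foot@(0, 2) [-x clear] — {dowel, drawer_front, foot, rail}
5. top@(1, 0) [-x clear] — {dowel, drawer_front, foot, rail, top}
6. divider@(0, 0) [-x clear] — {divider, dowel, drawer_front, foot, rail, top}
7. side_panel@(0, 1) [-x clear] — {divider, dowel, drawer_front, foot, rail, side_panel, top}
8. stretcher@(-1, 0) [+y clear] — {divider, dowel, drawer_front, foot, rail, side_panel, stretcher, top}
9. runner@(3, 1) [-y clear] — {divider, dowel, drawer_front, foot, rail, runner, side_panel, stretcher, top}
10. shelf@(2, 2) [+x clear] — {divider, dowel, drawer_front, foot, rail, runner, shelf, side_panel, stretcher, top}

Valid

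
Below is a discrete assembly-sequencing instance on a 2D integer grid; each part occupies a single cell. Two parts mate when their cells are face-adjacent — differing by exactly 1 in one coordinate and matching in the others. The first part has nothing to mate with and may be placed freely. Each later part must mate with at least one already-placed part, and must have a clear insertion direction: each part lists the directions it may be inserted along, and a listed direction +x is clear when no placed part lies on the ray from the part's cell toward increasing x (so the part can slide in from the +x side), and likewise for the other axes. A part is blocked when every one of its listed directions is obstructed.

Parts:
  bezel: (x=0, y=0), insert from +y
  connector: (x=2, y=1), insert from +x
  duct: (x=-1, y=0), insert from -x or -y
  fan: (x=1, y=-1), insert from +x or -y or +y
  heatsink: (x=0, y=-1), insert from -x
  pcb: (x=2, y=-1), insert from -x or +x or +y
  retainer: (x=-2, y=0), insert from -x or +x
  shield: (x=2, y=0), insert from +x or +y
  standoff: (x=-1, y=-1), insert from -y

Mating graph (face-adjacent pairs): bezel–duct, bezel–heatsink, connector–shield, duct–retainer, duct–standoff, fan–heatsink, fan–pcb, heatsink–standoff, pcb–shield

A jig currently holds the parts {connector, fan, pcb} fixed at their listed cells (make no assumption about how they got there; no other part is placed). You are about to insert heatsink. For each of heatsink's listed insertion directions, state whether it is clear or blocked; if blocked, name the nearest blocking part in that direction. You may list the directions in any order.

-x: ray from heatsink(0, -1) has no placed part ⇒ clear

-x: clear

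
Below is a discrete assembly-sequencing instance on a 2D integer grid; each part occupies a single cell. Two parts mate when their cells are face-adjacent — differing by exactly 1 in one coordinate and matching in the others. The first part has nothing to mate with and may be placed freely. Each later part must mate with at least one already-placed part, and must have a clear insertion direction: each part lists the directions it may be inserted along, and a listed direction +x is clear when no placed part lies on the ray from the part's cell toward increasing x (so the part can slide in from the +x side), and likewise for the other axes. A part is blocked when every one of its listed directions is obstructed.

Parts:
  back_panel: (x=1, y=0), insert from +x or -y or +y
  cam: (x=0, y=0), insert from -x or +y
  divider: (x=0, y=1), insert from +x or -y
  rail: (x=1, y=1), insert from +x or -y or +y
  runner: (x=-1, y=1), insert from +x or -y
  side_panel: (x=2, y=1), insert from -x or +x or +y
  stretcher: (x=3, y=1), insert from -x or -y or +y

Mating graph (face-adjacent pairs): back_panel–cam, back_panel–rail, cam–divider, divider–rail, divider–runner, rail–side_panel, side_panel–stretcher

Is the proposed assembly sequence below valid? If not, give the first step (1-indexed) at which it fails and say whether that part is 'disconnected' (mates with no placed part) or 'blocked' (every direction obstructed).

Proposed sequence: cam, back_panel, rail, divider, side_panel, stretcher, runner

1. cam@(0, 0) [-x clear] — {cam}
2. back_panel@(1, 0) [+x clear] — {back_panel, cam}
3. rail@(1, 1) [+x clear] — {back_panel, cam, rail}
4. divider@(0, 1) — +x/-y all obstructed ⇒ blocked

Invalid at step 4 (blocked)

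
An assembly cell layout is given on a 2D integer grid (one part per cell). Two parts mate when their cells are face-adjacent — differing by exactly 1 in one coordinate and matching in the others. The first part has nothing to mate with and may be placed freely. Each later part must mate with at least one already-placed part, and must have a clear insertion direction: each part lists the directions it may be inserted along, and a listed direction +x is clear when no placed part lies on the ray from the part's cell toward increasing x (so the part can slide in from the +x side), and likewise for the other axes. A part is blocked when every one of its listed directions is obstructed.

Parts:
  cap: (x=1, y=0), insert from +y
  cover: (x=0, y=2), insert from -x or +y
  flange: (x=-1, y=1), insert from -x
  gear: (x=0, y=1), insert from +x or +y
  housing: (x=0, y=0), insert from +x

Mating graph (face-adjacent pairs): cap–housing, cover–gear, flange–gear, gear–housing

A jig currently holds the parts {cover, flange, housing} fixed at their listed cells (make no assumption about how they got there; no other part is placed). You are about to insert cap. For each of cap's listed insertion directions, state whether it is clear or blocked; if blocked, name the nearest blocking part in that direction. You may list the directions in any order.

+y: ray from cap(1, 0) has no placed part ⇒ clear

+y: clear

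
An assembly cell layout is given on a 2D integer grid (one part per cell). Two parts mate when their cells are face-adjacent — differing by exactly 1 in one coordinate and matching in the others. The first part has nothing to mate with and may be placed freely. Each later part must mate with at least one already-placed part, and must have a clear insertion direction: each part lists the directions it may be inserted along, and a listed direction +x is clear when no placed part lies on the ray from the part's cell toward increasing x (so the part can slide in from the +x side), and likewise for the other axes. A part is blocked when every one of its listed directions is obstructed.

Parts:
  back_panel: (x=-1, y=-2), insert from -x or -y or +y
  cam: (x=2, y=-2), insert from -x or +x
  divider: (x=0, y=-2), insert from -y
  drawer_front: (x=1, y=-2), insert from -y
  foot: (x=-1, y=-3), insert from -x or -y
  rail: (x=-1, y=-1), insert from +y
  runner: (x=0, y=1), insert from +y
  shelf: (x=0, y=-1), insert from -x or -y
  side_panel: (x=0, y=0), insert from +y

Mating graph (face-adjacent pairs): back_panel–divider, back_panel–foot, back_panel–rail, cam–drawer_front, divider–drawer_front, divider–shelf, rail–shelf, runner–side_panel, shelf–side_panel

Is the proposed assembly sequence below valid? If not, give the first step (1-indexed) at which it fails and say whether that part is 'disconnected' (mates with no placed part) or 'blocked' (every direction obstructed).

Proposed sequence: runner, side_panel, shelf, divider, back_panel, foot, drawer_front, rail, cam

1. runner@(0, 1) [+y clear] — {runner}
2. side_panel@(0, 0) — +y all obstructed ⇒ blocked

Invalid at step 2 (blocked)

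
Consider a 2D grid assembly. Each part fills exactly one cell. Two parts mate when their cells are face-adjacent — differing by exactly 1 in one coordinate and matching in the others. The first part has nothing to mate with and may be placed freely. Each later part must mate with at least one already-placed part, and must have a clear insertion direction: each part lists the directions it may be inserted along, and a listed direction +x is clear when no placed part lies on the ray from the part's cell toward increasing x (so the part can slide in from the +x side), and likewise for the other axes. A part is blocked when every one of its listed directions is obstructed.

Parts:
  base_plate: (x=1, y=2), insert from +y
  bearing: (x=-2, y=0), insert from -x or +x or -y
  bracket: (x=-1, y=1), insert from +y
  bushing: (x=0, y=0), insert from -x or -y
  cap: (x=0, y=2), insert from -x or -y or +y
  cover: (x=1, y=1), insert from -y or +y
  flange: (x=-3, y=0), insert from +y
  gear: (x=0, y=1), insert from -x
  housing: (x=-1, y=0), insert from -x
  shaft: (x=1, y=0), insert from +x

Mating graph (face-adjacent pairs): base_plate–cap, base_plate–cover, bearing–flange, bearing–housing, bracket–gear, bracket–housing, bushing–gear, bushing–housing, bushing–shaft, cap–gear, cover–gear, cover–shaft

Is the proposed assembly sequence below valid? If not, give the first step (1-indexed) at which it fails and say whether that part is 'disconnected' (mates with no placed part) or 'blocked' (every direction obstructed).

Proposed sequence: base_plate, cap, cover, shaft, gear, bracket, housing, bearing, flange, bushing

Valid

1. base_plate@(1, 2) [+y clear] — {base_plate}
2. cap@(0, 2) [-x clear] — {base_plate, cap}
3. cover@(1, 1) [-y clear] — {base_plate, cap, cover}
4. shaft@(1, 0) [+x clear] — {base_plate, cap, cover, shaft}
5. gear@(0, 1) [-x clear] — {base_plate, cap, cover, gear, shaft}
6. bracket@(-1, 1) [+y clear] — {base_plate, bracket, cap, cover, gear, shaft}
7. housing@(-1, 0) [-x clear] — {base_plate, bracket, cap, cover, gear, housing, shaft}
8. bearing@(-2, 0) [-x clear] — {base_plate, bearing, bracket, cap, cover, gear, housing, shaft}
9. flange@(-3, 0) [+y clear] — {base_plate, bearing, bracket, cap, cover, flange, gear, housing, shaft}
10. bushing@(0, 0) [-y clear] — {base_plate, bearing, bracket, bushing, cap, cover, flange, gear, housing, shaft}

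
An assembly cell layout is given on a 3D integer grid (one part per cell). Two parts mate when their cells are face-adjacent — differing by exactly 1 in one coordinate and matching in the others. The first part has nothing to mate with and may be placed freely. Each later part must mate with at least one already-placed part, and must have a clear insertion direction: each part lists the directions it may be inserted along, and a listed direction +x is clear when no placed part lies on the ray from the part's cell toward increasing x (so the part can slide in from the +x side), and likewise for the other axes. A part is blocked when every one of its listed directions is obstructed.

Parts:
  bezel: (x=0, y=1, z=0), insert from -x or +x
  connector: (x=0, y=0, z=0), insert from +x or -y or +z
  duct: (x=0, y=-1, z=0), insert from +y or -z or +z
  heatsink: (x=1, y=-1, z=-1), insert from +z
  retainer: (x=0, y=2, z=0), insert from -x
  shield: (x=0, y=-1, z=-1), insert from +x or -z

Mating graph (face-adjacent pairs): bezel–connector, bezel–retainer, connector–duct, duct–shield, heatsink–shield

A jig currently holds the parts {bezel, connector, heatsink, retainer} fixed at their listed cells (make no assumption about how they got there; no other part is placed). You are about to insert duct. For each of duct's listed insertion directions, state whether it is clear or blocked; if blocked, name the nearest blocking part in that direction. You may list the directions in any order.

+y: blocked by connector; +z: clear; -z: clear

+y: nearest on ray is connector@(0, 0, 0) ⇒ blocked
-z: ray from duct(0, -1, 0) has no placed part ⇒ clear
+z: ray from duct(0, -1, 0) has no placed part ⇒ clear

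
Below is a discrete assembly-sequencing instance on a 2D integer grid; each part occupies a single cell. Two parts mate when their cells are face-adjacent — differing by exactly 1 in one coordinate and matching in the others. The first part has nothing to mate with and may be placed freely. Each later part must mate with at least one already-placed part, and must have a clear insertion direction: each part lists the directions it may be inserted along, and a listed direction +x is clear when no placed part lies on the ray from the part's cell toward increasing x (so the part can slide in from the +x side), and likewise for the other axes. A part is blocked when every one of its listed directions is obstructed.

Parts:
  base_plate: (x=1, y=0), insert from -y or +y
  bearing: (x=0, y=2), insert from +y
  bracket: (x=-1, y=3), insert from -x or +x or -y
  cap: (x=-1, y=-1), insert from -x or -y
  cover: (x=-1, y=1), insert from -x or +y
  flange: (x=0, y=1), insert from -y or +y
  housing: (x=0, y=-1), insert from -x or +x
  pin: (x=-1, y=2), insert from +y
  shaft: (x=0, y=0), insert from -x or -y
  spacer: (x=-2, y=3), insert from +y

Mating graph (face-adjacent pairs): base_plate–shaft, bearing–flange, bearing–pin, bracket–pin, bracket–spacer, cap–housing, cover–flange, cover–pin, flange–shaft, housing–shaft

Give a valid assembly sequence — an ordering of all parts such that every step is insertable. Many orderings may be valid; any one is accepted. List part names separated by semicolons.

1. bearing@(0, 2) [+y clear] — {bearing}
2. pin@(-1, 2) [+y clear] — {bearing, pin}
3. bracket@(-1, 3) [-x clear] — {bearing, bracket, pin}
4. spacer@(-2, 3) [+y clear] — {bearing, bracket, pin, spacer}
5. cover@(-1, 1) [-x clear] — {bearing, bracket, cover, pin, spacer}
6. flange@(0, 1) [-y clear] — {bearing, bracket, cover, flange, pin, spacer}
7. shaft@(0, 0) [-x clear] — {bearing, bracket, cover, flange, pin, shaft, spacer}
8. housing@(0, -1) [-x clear] — {bearing, bracket, cover, flange, housing, pin, shaft, spacer}
9. base_plate@(1, 0) [-y clear] — {base_plate, bearing, bracket, cover, flange, housing, pin, shaft, spacer}
10. cap@(-1, -1) [-x clear] — {base_plate, bearing, bracket, cap, cover, flange, housing, pin, shaft, spacer}

bearing; pin; bracket; spacer; cover; flange; shaft; housing; base_plate; cap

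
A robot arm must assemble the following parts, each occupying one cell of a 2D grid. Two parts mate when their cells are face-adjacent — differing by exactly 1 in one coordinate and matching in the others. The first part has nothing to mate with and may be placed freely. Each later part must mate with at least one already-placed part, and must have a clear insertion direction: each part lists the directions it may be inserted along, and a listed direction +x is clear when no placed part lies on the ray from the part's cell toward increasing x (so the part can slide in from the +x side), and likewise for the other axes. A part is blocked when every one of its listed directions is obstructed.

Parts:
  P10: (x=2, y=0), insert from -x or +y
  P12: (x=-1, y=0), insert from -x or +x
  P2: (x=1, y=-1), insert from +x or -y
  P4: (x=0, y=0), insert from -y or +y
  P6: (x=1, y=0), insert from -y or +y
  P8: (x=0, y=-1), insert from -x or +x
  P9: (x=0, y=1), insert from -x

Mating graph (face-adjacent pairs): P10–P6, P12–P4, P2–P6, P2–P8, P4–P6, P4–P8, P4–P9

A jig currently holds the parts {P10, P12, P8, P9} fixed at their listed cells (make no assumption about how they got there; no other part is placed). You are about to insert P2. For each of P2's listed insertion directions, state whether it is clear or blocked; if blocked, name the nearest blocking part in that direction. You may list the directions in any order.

+x: clear; -y: clear

+x: ray from P2(1, -1) has no placed part ⇒ clear
-y: ray from P2(1, -1) has no placed part ⇒ clear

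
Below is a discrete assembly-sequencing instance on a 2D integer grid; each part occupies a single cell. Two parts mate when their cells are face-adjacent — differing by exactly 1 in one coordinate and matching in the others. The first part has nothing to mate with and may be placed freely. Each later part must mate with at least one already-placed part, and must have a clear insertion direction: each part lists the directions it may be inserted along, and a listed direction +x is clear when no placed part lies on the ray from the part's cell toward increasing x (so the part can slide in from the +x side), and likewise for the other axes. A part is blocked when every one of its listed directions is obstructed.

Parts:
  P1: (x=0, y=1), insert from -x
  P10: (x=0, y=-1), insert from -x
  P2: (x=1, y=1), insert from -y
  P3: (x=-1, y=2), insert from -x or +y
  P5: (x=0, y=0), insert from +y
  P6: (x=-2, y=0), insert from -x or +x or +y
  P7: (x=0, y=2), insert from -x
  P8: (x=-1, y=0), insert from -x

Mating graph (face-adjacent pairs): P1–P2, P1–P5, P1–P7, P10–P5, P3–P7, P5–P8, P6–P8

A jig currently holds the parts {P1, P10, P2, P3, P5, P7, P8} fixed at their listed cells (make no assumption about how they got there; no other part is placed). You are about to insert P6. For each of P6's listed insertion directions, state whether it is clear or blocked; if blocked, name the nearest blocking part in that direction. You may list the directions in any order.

-x: ray from P6(-2, 0) has no placed part ⇒ clear
+x: nearest on ray is P8@(-1, 0) ⇒ blocked
+y: ray from P6(-2, 0) has no placed part ⇒ clear

+x: blocked by P8; +y: clear; -x: clear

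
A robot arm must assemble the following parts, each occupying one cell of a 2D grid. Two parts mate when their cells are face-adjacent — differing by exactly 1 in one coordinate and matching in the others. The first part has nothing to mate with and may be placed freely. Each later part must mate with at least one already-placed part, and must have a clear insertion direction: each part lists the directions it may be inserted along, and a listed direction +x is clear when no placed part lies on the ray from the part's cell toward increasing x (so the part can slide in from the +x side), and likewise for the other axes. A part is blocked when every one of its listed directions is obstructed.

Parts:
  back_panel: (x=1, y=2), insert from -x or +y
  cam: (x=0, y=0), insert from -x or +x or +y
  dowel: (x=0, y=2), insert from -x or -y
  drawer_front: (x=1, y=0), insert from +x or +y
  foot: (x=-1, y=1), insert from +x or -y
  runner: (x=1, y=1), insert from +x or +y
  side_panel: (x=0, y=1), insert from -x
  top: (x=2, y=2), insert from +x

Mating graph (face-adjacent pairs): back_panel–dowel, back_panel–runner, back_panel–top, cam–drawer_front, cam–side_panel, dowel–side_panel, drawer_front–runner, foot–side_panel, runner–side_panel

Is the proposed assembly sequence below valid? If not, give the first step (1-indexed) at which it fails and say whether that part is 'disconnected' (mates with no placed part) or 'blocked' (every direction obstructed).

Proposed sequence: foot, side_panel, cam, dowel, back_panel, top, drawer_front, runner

1. foot@(-1, 1) [+x clear] — {foot}
2. side_panel@(0, 1) — -x all obstructed ⇒ blocked

Invalid at step 2 (blocked)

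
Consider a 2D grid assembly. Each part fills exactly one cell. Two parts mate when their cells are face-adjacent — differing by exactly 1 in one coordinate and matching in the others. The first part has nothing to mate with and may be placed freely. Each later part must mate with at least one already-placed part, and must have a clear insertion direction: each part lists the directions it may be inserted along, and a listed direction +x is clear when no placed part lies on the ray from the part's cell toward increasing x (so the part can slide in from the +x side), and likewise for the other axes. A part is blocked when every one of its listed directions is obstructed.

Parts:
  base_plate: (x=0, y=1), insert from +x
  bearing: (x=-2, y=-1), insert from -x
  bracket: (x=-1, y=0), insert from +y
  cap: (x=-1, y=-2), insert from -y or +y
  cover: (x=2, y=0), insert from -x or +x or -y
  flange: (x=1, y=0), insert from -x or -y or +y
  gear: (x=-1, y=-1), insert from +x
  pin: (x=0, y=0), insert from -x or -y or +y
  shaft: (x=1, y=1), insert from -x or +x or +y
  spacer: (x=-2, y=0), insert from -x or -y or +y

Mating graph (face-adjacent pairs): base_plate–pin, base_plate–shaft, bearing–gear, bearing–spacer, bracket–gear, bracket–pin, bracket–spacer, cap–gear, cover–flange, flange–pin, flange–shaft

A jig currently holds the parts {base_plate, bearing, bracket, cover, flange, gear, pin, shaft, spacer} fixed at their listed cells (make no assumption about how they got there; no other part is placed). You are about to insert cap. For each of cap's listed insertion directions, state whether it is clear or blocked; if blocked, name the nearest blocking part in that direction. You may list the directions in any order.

+y: blocked by gear; -y: clear

-y: ray from cap(-1, -2) has no placed part ⇒ clear
+y: nearest on ray is gear@(-1, -1) ⇒ blocked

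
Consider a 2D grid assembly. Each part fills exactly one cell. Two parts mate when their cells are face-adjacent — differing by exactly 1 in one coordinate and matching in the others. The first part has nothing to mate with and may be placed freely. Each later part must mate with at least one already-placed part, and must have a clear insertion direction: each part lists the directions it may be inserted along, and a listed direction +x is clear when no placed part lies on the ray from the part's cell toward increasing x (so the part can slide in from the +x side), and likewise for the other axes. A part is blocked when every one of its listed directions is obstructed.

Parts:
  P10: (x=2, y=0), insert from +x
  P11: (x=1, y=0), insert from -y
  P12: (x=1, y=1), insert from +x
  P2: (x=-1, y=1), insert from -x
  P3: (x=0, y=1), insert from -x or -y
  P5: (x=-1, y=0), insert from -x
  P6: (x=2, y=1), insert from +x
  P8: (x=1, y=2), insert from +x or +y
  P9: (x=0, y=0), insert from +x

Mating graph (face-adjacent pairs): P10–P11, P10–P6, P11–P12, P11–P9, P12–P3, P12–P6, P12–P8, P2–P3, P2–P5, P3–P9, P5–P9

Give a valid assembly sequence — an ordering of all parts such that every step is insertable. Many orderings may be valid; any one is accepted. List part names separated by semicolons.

1. P3@(0, 1) [-x clear] — {P3}
2. P12@(1, 1) [+x clear] — {P12, P3}
3. P6@(2, 1) [+x clear] — {P12, P3, P6}
4. P8@(1, 2) [+x clear] — {P12, P3, P6, P8}
5. P2@(-1, 1) [-x clear] — {P12, P2, P3, P6, P8}
6. P5@(-1, 0) [-x clear] — {P12, P2, P3, P5, P6, P8}
7. P9@(0, 0) [+x clear] — {P12, P2, P3, P5, P6, P8, P9}
8. P10@(2, 0) [+x clear] — {P10, P12, P2, P3, P5, P6, P8, P9}
9. P11@(1, 0) [-y clear] — {P10, P11, P12, P2, P3, P5, P6, P8, P9}

P3; P12; P6; P8; P2; P5; P9; P10; P11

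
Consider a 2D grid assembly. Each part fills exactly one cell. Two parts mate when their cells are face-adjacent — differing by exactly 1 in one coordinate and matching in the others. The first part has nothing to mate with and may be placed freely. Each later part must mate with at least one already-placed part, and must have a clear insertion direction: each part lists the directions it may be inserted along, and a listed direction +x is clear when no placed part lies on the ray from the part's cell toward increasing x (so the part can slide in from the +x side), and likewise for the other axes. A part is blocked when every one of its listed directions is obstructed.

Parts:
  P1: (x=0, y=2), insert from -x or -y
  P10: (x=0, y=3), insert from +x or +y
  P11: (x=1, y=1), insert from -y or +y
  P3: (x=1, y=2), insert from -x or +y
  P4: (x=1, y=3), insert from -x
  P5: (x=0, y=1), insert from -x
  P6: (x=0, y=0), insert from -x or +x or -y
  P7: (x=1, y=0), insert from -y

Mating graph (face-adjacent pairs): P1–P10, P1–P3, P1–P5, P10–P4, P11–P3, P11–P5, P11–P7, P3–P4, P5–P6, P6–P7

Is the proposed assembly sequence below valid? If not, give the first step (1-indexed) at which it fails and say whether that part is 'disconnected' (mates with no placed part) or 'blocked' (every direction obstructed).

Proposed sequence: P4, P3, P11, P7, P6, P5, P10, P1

Valid

1. P4@(1, 3) [-x clear] — {P4}
2. P3@(1, 2) [-x clear] — {P3, P4}
3. P11@(1, 1) [-y clear] — {P11, P3, P4}
4. P7@(1, 0) [-y clear] — {P11, P3, P4, P7}
5. P6@(0, 0) [-x clear] — {P11, P3, P4, P6, P7}
6. P5@(0, 1) [-x clear] — {P11, P3, P4, P5, P6, P7}
7. P10@(0, 3) [+y clear] — {P10, P11, P3, P4, P5, P6, P7}
8. P1@(0, 2) [-x clear] — {P1, P10, P11, P3, P4, P5, P6, P7}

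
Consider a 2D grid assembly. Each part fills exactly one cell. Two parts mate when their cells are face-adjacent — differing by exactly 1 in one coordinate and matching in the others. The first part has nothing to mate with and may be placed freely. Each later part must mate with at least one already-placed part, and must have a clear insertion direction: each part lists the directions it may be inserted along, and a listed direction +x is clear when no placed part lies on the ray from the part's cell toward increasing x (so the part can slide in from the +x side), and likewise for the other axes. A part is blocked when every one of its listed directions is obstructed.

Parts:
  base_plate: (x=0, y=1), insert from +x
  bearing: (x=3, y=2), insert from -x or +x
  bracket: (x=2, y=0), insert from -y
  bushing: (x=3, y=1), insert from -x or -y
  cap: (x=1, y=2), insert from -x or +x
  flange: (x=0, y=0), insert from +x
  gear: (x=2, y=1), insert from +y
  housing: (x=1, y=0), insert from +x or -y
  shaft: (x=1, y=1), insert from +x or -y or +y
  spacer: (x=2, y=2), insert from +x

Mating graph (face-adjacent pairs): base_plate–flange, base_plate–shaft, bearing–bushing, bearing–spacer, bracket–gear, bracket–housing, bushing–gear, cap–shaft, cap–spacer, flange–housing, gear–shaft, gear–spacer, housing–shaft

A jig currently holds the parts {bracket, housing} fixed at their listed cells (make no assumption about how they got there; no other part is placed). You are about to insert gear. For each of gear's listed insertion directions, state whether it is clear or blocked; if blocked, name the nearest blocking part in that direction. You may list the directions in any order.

+y: ray from gear(2, 1) has no placed part ⇒ clear

+y: clear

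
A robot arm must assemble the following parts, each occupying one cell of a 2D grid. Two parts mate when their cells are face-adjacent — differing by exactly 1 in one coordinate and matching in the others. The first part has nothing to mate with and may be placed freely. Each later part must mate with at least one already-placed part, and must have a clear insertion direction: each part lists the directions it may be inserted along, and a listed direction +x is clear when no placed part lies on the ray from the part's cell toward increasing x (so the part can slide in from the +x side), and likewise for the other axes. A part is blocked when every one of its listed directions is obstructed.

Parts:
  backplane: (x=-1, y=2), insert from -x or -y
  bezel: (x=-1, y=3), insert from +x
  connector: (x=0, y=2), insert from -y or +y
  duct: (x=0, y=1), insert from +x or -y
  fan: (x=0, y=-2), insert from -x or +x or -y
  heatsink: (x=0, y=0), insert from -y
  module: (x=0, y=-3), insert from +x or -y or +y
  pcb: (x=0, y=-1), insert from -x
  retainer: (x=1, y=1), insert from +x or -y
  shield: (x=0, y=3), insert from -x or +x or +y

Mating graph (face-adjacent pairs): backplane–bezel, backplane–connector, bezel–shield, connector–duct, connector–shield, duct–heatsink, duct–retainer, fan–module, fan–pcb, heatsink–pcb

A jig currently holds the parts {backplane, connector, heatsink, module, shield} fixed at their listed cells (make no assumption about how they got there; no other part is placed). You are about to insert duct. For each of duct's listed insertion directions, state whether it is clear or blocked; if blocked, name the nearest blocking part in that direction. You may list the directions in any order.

+x: clear; -y: blocked by heatsink

+x: ray from duct(0, 1) has no placed part ⇒ clear
-y: nearest on ray is heatsink@(0, 0) ⇒ blocked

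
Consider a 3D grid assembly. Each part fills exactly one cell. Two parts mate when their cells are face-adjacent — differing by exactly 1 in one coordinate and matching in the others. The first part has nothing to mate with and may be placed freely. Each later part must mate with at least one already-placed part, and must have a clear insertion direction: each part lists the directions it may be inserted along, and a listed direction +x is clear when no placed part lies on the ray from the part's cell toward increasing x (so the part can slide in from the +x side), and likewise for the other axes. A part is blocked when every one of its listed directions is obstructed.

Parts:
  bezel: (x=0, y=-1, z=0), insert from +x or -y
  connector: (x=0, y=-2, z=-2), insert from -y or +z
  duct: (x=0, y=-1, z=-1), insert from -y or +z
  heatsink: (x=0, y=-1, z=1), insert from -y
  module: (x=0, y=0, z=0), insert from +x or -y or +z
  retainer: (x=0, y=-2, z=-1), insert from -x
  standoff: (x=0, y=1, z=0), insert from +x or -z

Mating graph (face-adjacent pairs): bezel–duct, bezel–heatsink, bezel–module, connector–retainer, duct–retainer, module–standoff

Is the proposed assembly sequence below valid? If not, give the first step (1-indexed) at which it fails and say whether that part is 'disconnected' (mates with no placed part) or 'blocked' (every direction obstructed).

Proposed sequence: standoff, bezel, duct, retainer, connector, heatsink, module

1. standoff@(0, 1, 0) [+x clear] — {standoff}
2. bezel@(0, -1, 0) — no placed neighbour ⇒ disconnected

Invalid at step 2 (disconnected)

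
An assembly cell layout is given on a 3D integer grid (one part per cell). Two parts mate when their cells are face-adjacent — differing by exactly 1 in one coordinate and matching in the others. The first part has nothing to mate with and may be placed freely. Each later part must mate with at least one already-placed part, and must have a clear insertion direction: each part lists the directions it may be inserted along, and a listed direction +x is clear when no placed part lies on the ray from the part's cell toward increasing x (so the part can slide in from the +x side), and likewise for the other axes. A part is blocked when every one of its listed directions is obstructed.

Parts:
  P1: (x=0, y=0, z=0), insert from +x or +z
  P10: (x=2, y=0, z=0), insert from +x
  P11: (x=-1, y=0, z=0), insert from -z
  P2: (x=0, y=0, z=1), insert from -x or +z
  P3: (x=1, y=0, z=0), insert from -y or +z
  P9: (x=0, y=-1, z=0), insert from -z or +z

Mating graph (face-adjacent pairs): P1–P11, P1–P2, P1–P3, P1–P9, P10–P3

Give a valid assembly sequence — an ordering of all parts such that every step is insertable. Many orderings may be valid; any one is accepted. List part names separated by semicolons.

P10; P3; P1; P11; P2; P9

1. P10@(2, 0, 0) [+x clear] — {P10}
2. P3@(1, 0, 0) [-y clear] — {P10, P3}
3. P1@(0, 0, 0) [+z clear] — {P1, P10, P3}
4. P11@(-1, 0, 0) [-z clear] — {P1, P10, P11, P3}
5. P2@(0, 0, 1) [-x clear] — {P1, P10, P11, P2, P3}
6. P9@(0, -1, 0) [-z clear] — {P1, P10, P11, P2, P3, P9}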